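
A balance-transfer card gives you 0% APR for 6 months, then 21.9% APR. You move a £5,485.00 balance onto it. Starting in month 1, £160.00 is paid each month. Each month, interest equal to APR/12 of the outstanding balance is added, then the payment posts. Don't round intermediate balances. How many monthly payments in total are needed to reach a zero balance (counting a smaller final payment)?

Promo months 1–6 at r₀ = 0%/12 = 0; months 7+ at r₁ = 21.9%/12 = 0.01825.
After month 6 (no interest yet): B = £5,485.00 − 6·£160.00 = £4,525.00.
Then at r₁ with £160.00/mo: n₂ = −ln(1 − r₁·B/P)/ln(1+r₁) ≈ 40.14 → 41 more payments.

47 payments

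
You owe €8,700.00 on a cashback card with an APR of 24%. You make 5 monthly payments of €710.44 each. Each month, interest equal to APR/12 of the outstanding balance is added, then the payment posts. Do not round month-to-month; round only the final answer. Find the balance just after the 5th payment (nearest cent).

Monthly rate r = 24%/12 = 2% = 0.02.
Each month: B ← B·(1+r) − €710.44.
Month 1: interest €174.00; balance after payment €8,163.56.
Month 2: interest €163.27; balance after payment €7,616.39.
Month 3: interest €152.33; balance after payment €7,058.28.
Month 4: interest €141.17; balance after payment €6,489.00.
Month 5: interest €129.78; balance after payment €5,908.34.

€5,908.34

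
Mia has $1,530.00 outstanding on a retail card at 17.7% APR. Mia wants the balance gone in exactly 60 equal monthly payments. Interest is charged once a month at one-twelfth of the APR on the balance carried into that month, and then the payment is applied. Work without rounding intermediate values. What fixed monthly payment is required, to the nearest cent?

Monthly rate r = 17.7%/12 = 1.475% = 0.01475.
Level-payment amortization: P = B₀·r / (1 − (1+r)^(−n)) = 1530.00·0.01475 / (1 − 1.01475^(−60)).
Denominator 1 − (1+r)^(−60) = 0.584609652.
P = 22.5675 / 0.584609652 ≈ 38.60.

$38.60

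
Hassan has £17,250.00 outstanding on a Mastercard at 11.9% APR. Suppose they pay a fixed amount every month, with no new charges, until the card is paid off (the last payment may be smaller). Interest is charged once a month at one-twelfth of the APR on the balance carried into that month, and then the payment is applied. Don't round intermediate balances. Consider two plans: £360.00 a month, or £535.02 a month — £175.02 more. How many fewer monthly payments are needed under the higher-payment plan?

26 fewer payments

Monthly rate r = 11.9%/12 = 0.991667% = 0.00991667.
At £360.00/mo: n = ⌈−ln(1 − rB₀/P)/ln(1+r)⌉ = 66 payments (last £120.04); total interest = total paid − £17,250.00 = £6,270.04.
At £535.02/mo: 40 payments (last £22.99); total interest £3,638.77.
Payments saved = 66 − 40 = 26.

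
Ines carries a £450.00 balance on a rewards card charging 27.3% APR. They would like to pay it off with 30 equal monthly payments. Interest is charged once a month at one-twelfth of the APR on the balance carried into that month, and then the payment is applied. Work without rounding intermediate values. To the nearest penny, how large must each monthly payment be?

£20.86

Monthly rate r = 27.3%/12 = 2.275% = 0.02275.
Level-payment amortization: P = B₀·r / (1 − (1+r)^(−n)) = 450.00·0.02275 / (1 − 1.02275^(−30)).
Denominator 1 − (1+r)^(−30) = 0.490768389.
P = 10.2375 / 0.490768389 ≈ 20.86.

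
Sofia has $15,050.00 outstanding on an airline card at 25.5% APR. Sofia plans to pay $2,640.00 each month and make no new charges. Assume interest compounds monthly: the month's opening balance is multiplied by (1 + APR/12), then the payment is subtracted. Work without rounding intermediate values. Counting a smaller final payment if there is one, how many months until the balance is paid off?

Monthly rate r = 25.5%/12 = 2.125% = 0.02125.
Recurrence: B ← B·(1+r) − $2,640.00.
Month 1: interest $319.81; balance after payment $12,729.81.
Month 2: interest $270.51; balance after payment $10,360.32.
Closed form: n = −ln(1 − rB₀/P)/ln(1+r) = −ln(0.87886)/ln(1.02125) ≈ 6.141, so the balance reaches zero during payment 7.

7 payments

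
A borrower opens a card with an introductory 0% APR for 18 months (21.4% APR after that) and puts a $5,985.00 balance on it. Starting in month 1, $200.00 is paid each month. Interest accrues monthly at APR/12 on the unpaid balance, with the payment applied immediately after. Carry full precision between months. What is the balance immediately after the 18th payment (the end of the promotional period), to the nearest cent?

$2,385.00

Promo months 1–18 at r₀ = 0%/12 = 0; months 19+ at r₁ = 21.4%/12 = 0.0178333.
After month 18 (no interest yet): B = $5,985.00 − 18·$200.00 = $2,385.00.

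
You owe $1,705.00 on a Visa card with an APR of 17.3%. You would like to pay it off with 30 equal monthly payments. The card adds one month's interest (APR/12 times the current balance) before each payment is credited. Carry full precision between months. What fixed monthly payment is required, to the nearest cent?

Monthly rate r = 17.3%/12 = 1.44167% = 0.0144167.
Level-payment amortization: P = B₀·r / (1 − (1+r)^(−n)) = 1705.00·0.0144167 / (1 − 1.01442^(−30)).
Denominator 1 − (1+r)^(−30) = 0.349108319.
P = 24.5804 / 0.349108319 ≈ 70.41.

$70.41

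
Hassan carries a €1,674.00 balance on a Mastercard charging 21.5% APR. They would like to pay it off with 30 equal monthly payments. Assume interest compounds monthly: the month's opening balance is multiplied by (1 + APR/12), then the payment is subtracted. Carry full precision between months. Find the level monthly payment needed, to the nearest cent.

€72.62

Monthly rate r = 21.5%/12 = 1.79167% = 0.0179167.
Level-payment amortization: P = B₀·r / (1 − (1+r)^(−n)) = 1674.00·0.0179167 / (1 − 1.01792^(−30)).
Denominator 1 − (1+r)^(−30) = 0.413006568.
P = 29.9925 / 0.413006568 ≈ 72.62.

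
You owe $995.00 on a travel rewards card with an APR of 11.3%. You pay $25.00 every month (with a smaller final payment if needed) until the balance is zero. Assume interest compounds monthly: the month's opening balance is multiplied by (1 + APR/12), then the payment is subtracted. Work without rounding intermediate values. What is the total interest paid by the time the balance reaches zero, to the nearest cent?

$257.75

Monthly rate r = 11.3%/12 = 0.941667% = 0.00941667.
Payoff takes n = ⌈−ln(1 − rB₀/P)/ln(1+r)⌉ = ⌈50.110⌉ = 51 payments; the last is $2.75.
Total paid = 50·$25.00 + $2.75 = $1,252.75.
Total interest = total paid − principal = $1,252.75 − $995.00 = $257.75.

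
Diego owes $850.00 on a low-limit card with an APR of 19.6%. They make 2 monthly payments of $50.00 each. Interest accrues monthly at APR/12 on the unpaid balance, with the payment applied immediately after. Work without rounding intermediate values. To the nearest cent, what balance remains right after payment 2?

$777.18

Monthly rate r = 19.6%/12 = 1.63333% = 0.0163333.
Each month: B ← B·(1+r) − $50.00.
Month 1: interest $13.88; balance after payment $813.88.
Month 2: interest $13.29; balance after payment $777.18.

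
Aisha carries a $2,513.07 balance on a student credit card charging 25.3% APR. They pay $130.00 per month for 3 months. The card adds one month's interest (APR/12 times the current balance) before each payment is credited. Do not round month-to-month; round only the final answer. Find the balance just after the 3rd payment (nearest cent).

Monthly rate r = 25.3%/12 = 2.10833% = 0.0210833.
Each month: B ← B·(1+r) − $130.00.
Month 1: interest $52.98; balance after payment $2,436.05.
Month 2: interest $51.36; balance after payment $2,357.41.
Month 3: interest $49.70; balance after payment $2,277.12.

$2,277.12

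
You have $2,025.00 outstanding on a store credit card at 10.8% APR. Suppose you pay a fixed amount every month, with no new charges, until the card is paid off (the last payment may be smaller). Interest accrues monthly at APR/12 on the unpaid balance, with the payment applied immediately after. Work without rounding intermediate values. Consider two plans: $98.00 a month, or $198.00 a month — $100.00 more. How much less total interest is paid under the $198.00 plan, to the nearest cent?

$116.51

Monthly rate r = 10.8%/12 = 0.9% = 0.009.
At $98.00/mo: n = ⌈−ln(1 − rB₀/P)/ln(1+r)⌉ = 23 payments (last $94.55); total interest = total paid − $2,025.00 = $225.55.
At $198.00/mo: 11 payments (last $154.04); total interest $109.04.
Interest saved = $225.55 − $109.04 = $116.51.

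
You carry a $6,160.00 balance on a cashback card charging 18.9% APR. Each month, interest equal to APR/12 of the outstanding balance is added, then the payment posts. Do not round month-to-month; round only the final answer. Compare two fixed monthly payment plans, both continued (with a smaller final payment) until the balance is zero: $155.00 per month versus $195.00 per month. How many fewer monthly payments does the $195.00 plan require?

Monthly rate r = 18.9%/12 = 1.575% = 0.01575.
At $155.00/mo: n = ⌈−ln(1 − rB₀/P)/ln(1+r)⌉ = 63 payments (last $143.28); total interest = total paid − $6,160.00 = $3,593.28.
At $195.00/mo: 45 payments (last $8.01); total interest $2,428.01.
Payments saved = 63 − 45 = 18.

18 fewer payments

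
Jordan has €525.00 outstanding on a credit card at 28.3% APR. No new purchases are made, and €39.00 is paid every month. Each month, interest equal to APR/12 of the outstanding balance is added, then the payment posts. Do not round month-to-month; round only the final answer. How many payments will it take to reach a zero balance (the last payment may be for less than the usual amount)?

Monthly rate r = 28.3%/12 = 2.35833% = 0.0235833.
Recurrence: B ← B·(1+r) − €39.00.
Month 1: interest €12.38; balance after payment €498.38.
Month 2: interest €11.75; balance after payment €471.13.
Closed form: n = −ln(1 − rB₀/P)/ln(1+r) = −ln(0.68253)/ln(1.02358) ≈ 16.386, so the balance reaches zero during payment 17.

17 months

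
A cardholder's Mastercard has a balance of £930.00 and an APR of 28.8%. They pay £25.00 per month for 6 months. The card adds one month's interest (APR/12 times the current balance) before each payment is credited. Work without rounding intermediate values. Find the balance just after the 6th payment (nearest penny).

£912.92

Monthly rate r = 28.8%/12 = 2.4% = 0.024.
Each month: B ← B·(1+r) − £25.00.
Month 1: interest £22.32; balance after payment £927.32.
Month 2: interest £22.26; balance after payment £924.58.
Month 3: interest £22.19; balance after payment £921.77.
Month 4: interest £22.12; balance after payment £918.89.
Month 5: interest £22.05; balance after payment £915.94.
Month 6: interest £21.98; balance after payment £912.92.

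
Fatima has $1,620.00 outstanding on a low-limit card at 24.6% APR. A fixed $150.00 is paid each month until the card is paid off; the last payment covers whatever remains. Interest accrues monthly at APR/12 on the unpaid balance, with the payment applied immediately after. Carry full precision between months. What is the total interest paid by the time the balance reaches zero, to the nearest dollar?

Monthly rate r = 24.6%/12 = 2.05% = 0.0205.
Payoff takes n = ⌈−ln(1 − rB₀/P)/ln(1+r)⌉ = ⌈12.332⌉ = 13 payments; the last is $50.20.
Total paid = 12·$150.00 + $50.20 = $1,850.20.
Total interest = total paid − principal = $1,850.20 − $1,620.00 = $230.20.

$230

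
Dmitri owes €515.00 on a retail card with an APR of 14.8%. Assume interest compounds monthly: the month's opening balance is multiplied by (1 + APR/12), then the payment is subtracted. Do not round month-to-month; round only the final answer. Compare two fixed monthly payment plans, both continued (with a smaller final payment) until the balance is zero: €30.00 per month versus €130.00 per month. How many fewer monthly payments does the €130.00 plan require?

15 fewer payments

Monthly rate r = 14.8%/12 = 1.23333% = 0.0123333.
At €30.00/mo: n = ⌈−ln(1 − rB₀/P)/ln(1+r)⌉ = 20 payments (last €12.29); total interest = total paid − €515.00 = €67.29.
At €130.00/mo: 5 payments (last €11.32); total interest €16.32.
Payments saved = 20 − 5 = 15.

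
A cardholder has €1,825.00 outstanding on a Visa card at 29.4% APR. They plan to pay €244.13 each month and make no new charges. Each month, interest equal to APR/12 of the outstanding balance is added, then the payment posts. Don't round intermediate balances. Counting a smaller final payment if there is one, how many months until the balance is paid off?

9 months

Monthly rate r = 29.4%/12 = 2.45% = 0.0245.
Recurrence: B ← B·(1+r) − €244.13.
Month 1: interest €44.71; balance after payment €1,625.58.
Month 2: interest €39.83; balance after payment €1,421.28.
Closed form: n = −ln(1 − rB₀/P)/ln(1+r) = −ln(0.81685)/ln(1.0245) ≈ 8.358, so the balance reaches zero during payment 9.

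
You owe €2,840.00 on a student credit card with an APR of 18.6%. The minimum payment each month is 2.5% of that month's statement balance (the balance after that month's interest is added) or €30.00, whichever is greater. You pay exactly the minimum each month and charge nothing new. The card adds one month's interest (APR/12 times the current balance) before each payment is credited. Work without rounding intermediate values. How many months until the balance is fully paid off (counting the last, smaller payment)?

Monthly rate r = 18.6%/12 = 1.55% = 0.0155.
While 2.5% of the post-interest balance exceeds €30.00, each month B ← (B·(1+r))·(1 − 0.025), i.e. B shrinks by the factor (1+r)·0.975 = 0.99011.
This holds for months 1–89. Entering month 90 the balance is €1,172.85; 2.5% of the post-interest balance is now below €30.00, so the flat €30.00 minimum applies from here.
From month 90 a fixed €30.00 at rate r clears €1,172.85 in 61 more payments. Total: 89 + 61 = 150 months.

150 months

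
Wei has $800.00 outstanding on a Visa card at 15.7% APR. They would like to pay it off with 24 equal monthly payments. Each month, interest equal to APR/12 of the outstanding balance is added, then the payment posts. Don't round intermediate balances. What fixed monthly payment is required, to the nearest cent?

Monthly rate r = 15.7%/12 = 1.30833% = 0.0130833.
Level-payment amortization: P = B₀·r / (1 − (1+r)^(−n)) = 800.00·0.0130833 / (1 − 1.01308^(−24)).
Denominator 1 − (1+r)^(−24) = 0.26799187.
P = 10.4667 / 0.26799187 ≈ 39.06.

$39.06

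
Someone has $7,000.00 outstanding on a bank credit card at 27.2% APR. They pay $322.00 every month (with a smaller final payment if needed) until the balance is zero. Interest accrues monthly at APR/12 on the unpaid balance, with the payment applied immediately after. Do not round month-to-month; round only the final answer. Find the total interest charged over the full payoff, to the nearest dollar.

$2,752

Monthly rate r = 27.2%/12 = 2.26667% = 0.0226667.
Payoff takes n = ⌈−ln(1 − rB₀/P)/ln(1+r)⌉ = ⌈30.283⌉ = 31 payments; the last is $91.97.
Total paid = 30·$322.00 + $91.97 = $9,751.97.
Total interest = total paid − principal = $9,751.97 − $7,000.00 = $2,751.97.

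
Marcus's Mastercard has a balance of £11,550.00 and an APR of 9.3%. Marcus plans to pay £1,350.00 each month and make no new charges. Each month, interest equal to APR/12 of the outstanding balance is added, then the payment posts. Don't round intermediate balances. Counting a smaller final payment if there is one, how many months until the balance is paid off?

Monthly rate r = 9.3%/12 = 0.775% = 0.00775.
Recurrence: B ← B·(1+r) − £1,350.00.
Month 1: interest £89.51; balance after payment £10,289.51.
Month 2: interest £79.74; balance after payment £9,019.26.
Closed form: n = −ln(1 − rB₀/P)/ln(1+r) = −ln(0.93369)/ln(1.00775) ≈ 8.887, so the balance reaches zero during payment 9.

9 payments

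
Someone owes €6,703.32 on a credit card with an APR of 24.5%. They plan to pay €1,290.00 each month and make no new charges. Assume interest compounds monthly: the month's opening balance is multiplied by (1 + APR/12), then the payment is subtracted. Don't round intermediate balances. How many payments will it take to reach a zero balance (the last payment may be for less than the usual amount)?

Monthly rate r = 24.5%/12 = 2.04167% = 0.0204167.
Recurrence: B ← B·(1+r) − €1,290.00.
Month 1: interest €136.86; balance after payment €5,550.18.
Month 2: interest €113.32; balance after payment €4,373.50.
Month 3: interest €89.29; balance after payment €3,172.79.
Month 4: interest €64.78; balance after payment €1,947.57.
Month 5: interest €39.76; balance after payment €697.33.
Month 6: interest €14.24; balance after payment €0.00.

6 payments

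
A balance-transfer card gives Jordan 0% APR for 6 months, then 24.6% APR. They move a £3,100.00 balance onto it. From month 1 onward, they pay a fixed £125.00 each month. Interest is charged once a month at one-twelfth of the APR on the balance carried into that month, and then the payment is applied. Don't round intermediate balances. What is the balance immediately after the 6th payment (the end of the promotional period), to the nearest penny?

Promo months 1–6 at r₀ = 0%/12 = 0; months 7+ at r₁ = 24.6%/12 = 0.0205.
After month 6 (no interest yet): B = £3,100.00 − 6·£125.00 = £2,350.00.

£2,350.00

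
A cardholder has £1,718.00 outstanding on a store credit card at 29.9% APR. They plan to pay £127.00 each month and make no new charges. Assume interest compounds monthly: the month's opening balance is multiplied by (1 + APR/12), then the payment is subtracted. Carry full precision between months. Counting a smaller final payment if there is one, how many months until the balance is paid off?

Monthly rate r = 29.9%/12 = 2.49167% = 0.0249167.
Recurrence: B ← B·(1+r) − £127.00.
Month 1: interest £42.81; balance after payment £1,633.81.
Month 2: interest £40.71; balance after payment £1,547.52.
Closed form: n = −ln(1 − rB₀/P)/ln(1+r) = −ln(0.66294)/ln(1.02492) ≈ 16.703, so the balance reaches zero during payment 17.

17 payments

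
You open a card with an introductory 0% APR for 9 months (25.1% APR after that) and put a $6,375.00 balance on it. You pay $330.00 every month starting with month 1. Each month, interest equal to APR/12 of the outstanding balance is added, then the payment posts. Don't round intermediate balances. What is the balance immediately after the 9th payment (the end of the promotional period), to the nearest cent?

$3,405.00

Promo months 1–9 at r₀ = 0%/12 = 0; months 10+ at r₁ = 25.1%/12 = 0.0209167.
After month 9 (no interest yet): B = $6,375.00 − 9·$330.00 = $3,405.00.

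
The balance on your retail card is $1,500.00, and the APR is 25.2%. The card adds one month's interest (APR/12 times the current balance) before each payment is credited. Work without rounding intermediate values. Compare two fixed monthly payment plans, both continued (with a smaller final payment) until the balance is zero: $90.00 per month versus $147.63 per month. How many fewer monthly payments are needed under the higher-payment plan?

Monthly rate r = 25.2%/12 = 2.1% = 0.021.
At $90.00/mo: n = ⌈−ln(1 − rB₀/P)/ln(1+r)⌉ = 21 payments (last $65.72); total interest = total paid − $1,500.00 = $365.72.
At $147.63/mo: 12 payments (last $81.30); total interest $205.23.
Payments saved = 21 − 12 = 9.

9 fewer payments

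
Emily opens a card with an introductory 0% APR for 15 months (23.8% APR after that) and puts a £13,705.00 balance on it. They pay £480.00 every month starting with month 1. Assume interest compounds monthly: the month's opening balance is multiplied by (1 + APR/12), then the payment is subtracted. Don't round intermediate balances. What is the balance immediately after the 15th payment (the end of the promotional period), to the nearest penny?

£6,505.00

Promo months 1–15 at r₀ = 0%/12 = 0; months 16+ at r₁ = 23.8%/12 = 0.0198333.
After month 15 (no interest yet): B = £13,705.00 − 15·£480.00 = £6,505.00.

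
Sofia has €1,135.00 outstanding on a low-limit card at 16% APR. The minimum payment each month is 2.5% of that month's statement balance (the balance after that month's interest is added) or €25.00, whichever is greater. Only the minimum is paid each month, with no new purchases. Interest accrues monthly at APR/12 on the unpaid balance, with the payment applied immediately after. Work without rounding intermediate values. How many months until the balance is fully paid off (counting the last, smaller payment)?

Monthly rate r = 16%/12 = 1.33333% = 0.0133333.
While 2.5% of the post-interest balance exceeds €25.00, each month B ← (B·(1+r))·(1 − 0.025), i.e. B shrinks by the factor (1+r)·0.975 = 0.988.
This holds for months 1–12. Entering month 13 the balance is €981.93; 2.5% of the post-interest balance is now below €25.00, so the flat €25.00 minimum applies from here.
From month 13 a fixed €25.00 at rate r clears €981.93 in 56 more payments. Total: 12 + 56 = 68 months.

68 months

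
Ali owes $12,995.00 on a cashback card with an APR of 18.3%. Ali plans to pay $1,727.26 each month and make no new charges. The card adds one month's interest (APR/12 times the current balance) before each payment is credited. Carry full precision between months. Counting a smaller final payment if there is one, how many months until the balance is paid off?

Monthly rate r = 18.3%/12 = 1.525% = 0.01525.
Recurrence: B ← B·(1+r) − $1,727.26.
Month 1: interest $198.17; balance after payment $11,465.91.
Month 2: interest $174.86; balance after payment $9,913.51.
Closed form: n = −ln(1 − rB₀/P)/ln(1+r) = −ln(0.88527)/ln(1.01525) ≈ 8.052, so the balance reaches zero during payment 9.

9 payments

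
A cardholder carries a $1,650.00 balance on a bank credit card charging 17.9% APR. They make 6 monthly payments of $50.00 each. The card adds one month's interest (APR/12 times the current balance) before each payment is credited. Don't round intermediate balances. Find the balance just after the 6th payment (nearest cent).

Monthly rate r = 17.9%/12 = 1.49167% = 0.0149167.
Each month: B ← B·(1+r) − $50.00.
Month 1: interest $24.61; balance after payment $1,624.61.
Month 2: interest $24.23; balance after payment $1,598.85.
Month 3: interest $23.85; balance after payment $1,572.70.
Month 4: interest $23.46; balance after payment $1,546.16.
Month 5: interest $23.06; balance after payment $1,519.22.
Month 6: interest $22.66; balance after payment $1,491.88.

$1,491.88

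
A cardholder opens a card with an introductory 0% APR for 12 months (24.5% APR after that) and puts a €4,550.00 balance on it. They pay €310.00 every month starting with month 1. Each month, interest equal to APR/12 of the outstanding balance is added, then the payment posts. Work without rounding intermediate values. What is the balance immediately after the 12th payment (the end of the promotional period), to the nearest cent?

€830.00

Promo months 1–12 at r₀ = 0%/12 = 0; months 13+ at r₁ = 24.5%/12 = 0.0204167.
After month 12 (no interest yet): B = €4,550.00 − 12·€310.00 = €830.00.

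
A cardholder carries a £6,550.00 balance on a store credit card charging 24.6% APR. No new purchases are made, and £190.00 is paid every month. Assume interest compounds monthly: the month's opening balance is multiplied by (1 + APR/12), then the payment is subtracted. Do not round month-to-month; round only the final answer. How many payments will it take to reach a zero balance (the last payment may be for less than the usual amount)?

61 months

Monthly rate r = 24.6%/12 = 2.05% = 0.0205.
Recurrence: B ← B·(1+r) − £190.00.
Month 1: interest £134.28; balance after payment £6,494.27.
Month 2: interest £133.13; balance after payment £6,437.41.
Closed form: n = −ln(1 − rB₀/P)/ln(1+r) = −ln(0.29329)/ln(1.0205) ≈ 60.445, so the balance reaches zero during payment 61.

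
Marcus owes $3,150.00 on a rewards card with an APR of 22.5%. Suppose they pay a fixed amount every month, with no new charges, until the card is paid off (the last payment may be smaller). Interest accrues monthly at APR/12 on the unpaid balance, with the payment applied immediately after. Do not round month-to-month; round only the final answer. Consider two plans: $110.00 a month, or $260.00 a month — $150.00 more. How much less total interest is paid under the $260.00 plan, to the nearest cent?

$952.17

Monthly rate r = 22.5%/12 = 1.875% = 0.01875.
At $110.00/mo: n = ⌈−ln(1 − rB₀/P)/ln(1+r)⌉ = 42 payments (last $49.10); total interest = total paid − $3,150.00 = $1,409.10.
At $260.00/mo: 14 payments (last $226.93); total interest $456.93.
Interest saved = $1,409.10 − $456.93 = $952.17.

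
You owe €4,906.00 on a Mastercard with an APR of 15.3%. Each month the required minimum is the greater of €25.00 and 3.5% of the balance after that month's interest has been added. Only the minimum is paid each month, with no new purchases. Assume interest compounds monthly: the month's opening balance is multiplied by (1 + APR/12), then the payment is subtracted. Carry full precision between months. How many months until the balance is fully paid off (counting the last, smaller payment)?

Monthly rate r = 15.3%/12 = 1.275% = 0.01275.
While 3.5% of the post-interest balance exceeds €25.00, each month B ← (B·(1+r))·(1 − 0.035), i.e. B shrinks by the factor (1+r)·0.965 = 0.9773.
This holds for months 1–85. Entering month 86 the balance is €697.01; 3.5% of the post-interest balance is now below €25.00, so the flat €25.00 minimum applies from here.
From month 86 a fixed €25.00 at rate r clears €697.01 in 35 more payments. Total: 85 + 35 = 120 months.

120 months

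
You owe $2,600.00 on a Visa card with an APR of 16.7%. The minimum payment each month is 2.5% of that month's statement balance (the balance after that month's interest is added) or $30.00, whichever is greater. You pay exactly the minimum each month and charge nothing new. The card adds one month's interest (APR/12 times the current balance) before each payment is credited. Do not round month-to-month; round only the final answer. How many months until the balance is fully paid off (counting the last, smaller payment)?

Monthly rate r = 16.7%/12 = 1.39167% = 0.0139167.
While 2.5% of the post-interest balance exceeds $30.00, each month B ← (B·(1+r))·(1 − 0.025), i.e. B shrinks by the factor (1+r)·0.975 = 0.98857.
This holds for months 1–69. Entering month 70 the balance is $1,176.11; 2.5% of the post-interest balance is now below $30.00, so the flat $30.00 minimum applies from here.
From month 70 a fixed $30.00 at rate r clears $1,176.11 in 58 more payments. Total: 69 + 58 = 127 months.

127 months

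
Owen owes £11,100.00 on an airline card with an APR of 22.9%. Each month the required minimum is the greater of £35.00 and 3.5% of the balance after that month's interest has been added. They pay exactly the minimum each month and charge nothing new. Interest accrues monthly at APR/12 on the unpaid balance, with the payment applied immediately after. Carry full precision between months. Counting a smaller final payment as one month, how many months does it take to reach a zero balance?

186 months

Monthly rate r = 22.9%/12 = 1.90833% = 0.0190833.
While 3.5% of the post-interest balance exceeds £35.00, each month B ← (B·(1+r))·(1 − 0.035), i.e. B shrinks by the factor (1+r)·0.965 = 0.98342.
This holds for months 1–146. Entering month 147 the balance is £965.89; 3.5% of the post-interest balance is now below £35.00, so the flat £35.00 minimum applies from here.
From month 147 a fixed £35.00 at rate r clears £965.89 in 40 more payments. Total: 146 + 40 = 186 months.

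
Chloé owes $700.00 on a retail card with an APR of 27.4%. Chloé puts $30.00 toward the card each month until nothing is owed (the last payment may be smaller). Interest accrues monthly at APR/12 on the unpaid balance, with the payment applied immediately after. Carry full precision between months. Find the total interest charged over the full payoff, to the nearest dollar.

$311

Monthly rate r = 27.4%/12 = 2.28333% = 0.0228333.
Payoff takes n = ⌈−ln(1 − rB₀/P)/ln(1+r)⌉ = ⌈33.705⌉ = 34 payments; the last is $21.23.
Total paid = 33·$30.00 + $21.23 = $1,011.23.
Total interest = total paid − principal = $1,011.23 − $700.00 = $311.23.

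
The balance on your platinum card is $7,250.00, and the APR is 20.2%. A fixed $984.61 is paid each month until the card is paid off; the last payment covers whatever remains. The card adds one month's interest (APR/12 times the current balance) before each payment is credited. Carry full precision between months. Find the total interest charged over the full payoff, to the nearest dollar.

$556

Monthly rate r = 20.2%/12 = 1.68333% = 0.0168333.
Payoff takes n = ⌈−ln(1 − rB₀/P)/ln(1+r)⌉ = ⌈7.927⌉ = 8 payments; the last is $913.53.
Total paid = 7·$984.61 + $913.53 = $7,805.80.
Total interest = total paid − principal = $7,805.80 − $7,250.00 = $555.80.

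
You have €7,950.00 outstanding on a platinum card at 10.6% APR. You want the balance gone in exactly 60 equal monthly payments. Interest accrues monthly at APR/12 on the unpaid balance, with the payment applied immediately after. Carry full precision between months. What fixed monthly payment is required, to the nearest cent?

Monthly rate r = 10.6%/12 = 0.883333% = 0.00883333.
Level-payment amortization: P = B₀·r / (1 − (1+r)^(−n)) = 7950.00·0.00883333 / (1 − 1.00883^(−60)).
Denominator 1 − (1+r)^(−60) = 0.41002367.
P = 70.225 / 0.41002367 ≈ 171.27.

€171.27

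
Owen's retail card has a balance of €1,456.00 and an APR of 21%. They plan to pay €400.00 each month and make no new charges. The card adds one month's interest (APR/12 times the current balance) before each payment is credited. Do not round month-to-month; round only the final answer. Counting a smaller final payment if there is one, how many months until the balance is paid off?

4 payments

Monthly rate r = 21%/12 = 1.75% = 0.0175.
Recurrence: B ← B·(1+r) − €400.00.
Month 1: interest €25.48; balance after payment €1,081.48.
Month 2: interest €18.93; balance after payment €700.41.
Month 3: interest €12.26; balance after payment €312.66.
Month 4: interest €5.47; balance after payment €0.00.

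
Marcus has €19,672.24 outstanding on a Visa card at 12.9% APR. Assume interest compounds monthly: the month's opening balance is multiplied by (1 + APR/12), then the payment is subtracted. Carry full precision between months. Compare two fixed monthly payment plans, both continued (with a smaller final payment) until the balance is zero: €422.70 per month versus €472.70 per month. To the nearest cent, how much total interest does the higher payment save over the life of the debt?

€1,205.61

Monthly rate r = 12.9%/12 = 1.075% = 0.01075.
At €422.70/mo: n = ⌈−ln(1 − rB₀/P)/ln(1+r)⌉ = 65 payments (last €372.55); total interest = total paid − €19,672.24 = €7,753.11.
At €472.70/mo: 56 payments (last €221.24); total interest €6,547.50.
Interest saved = €7,753.11 − €6,547.50 = €1,205.61.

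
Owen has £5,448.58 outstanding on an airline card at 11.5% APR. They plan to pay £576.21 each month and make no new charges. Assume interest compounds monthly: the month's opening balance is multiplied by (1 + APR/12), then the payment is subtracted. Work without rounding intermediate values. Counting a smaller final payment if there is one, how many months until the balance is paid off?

10 months

Monthly rate r = 11.5%/12 = 0.958333% = 0.00958333.
Recurrence: B ← B·(1+r) − £576.21.
Month 1: interest £52.22; balance after payment £4,924.59.
Month 2: interest £47.19; balance after payment £4,395.57.
Closed form: n = −ln(1 − rB₀/P)/ln(1+r) = −ln(0.90938)/ln(1.00958) ≈ 9.960, so the balance reaches zero during payment 10.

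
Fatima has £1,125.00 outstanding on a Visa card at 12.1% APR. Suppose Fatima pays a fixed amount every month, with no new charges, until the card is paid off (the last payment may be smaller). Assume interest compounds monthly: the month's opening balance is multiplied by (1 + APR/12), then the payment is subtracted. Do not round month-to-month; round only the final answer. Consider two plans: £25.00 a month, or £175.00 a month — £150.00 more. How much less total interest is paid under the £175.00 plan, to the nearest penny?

£337.61

Monthly rate r = 12.1%/12 = 1.00833% = 0.0100833.
At £25.00/mo: n = ⌈−ln(1 − rB₀/P)/ln(1+r)⌉ = 61 payments (last £6.77); total interest = total paid − £1,125.00 = £381.77.
At £175.00/mo: 7 payments (last £119.16); total interest £44.16.
Interest saved = £381.77 − £44.16 = £337.61.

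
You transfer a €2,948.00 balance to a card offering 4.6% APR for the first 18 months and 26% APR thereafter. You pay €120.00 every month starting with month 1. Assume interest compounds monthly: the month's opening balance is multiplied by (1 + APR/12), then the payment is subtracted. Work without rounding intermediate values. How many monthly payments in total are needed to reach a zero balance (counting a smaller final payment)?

27 months

Promo months 1–18 at r₀ = 4.6%/12 = 0.00383333; months 19+ at r₁ = 26%/12 = 0.0216667.
After month 18: iterate B ← B·(1+r₀) − €120.00 for 18 months → €926.34.
Then at r₁ with €120.00/mo: n₂ = −ln(1 − r₁·B/P)/ln(1+r₁) ≈ 8.54 → 9 more payments.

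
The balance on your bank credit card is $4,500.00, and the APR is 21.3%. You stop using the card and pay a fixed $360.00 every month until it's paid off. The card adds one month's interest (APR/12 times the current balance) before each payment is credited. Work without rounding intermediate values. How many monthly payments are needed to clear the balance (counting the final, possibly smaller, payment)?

15 months

Monthly rate r = 21.3%/12 = 1.775% = 0.01775.
Recurrence: B ← B·(1+r) − $360.00.
Month 1: interest $79.88; balance after payment $4,219.88.
Month 2: interest $74.90; balance after payment $3,934.78.
Closed form: n = −ln(1 − rB₀/P)/ln(1+r) = −ln(0.77812)/ln(1.01775) ≈ 14.258, so the balance reaches zero during payment 15.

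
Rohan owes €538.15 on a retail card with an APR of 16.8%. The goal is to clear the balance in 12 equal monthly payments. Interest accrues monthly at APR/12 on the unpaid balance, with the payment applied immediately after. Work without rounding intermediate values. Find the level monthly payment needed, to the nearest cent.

€49.03

Monthly rate r = 16.8%/12 = 1.4% = 0.014.
Level-payment amortization: P = B₀·r / (1 − (1+r)^(−n)) = 538.15·0.014 / (1 − 1.014^(−12)).
Denominator 1 − (1+r)^(−12) = 0.153660637.
P = 7.5341 / 0.153660637 ≈ 49.03.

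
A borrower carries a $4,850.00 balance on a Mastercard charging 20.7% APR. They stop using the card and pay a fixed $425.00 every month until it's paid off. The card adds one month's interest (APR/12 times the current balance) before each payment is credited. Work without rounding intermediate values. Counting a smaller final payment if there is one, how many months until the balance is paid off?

13 payments

Monthly rate r = 20.7%/12 = 1.725% = 0.01725.
Recurrence: B ← B·(1+r) − $425.00.
Month 1: interest $83.66; balance after payment $4,508.66.
Month 2: interest $77.77; balance after payment $4,161.44.
Closed form: n = −ln(1 − rB₀/P)/ln(1+r) = −ln(0.80315)/ln(1.01725) ≈ 12.818, so the balance reaches zero during payment 13.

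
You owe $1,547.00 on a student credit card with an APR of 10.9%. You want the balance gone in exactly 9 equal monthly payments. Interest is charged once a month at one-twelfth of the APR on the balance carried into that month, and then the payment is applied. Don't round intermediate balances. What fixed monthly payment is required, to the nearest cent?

Monthly rate r = 10.9%/12 = 0.908333% = 0.00908333.
Level-payment amortization: P = B₀·r / (1 − (1+r)^(−n)) = 1547.00·0.00908333 / (1 − 1.00908^(−9)).
Denominator 1 − (1+r)^(−9) = 0.078157553.
P = 14.0519 / 0.078157553 ≈ 179.79.

$179.79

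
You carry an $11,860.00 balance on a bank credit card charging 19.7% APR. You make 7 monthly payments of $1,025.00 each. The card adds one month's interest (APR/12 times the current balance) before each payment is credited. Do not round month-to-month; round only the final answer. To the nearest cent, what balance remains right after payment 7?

$5,753.70

Monthly rate r = 19.7%/12 = 1.64167% = 0.0164167.
Each month: B ← B·(1+r) − $1,025.00.
Month 1: interest $194.70; balance after payment $11,029.70.
Month 2: interest $181.07; balance after payment $10,185.77.
Month 3: interest $167.22; balance after payment $9,327.99.
Month 4: interest $153.13; balance after payment $8,456.12.
Month 5: interest $138.82; balance after payment $7,569.94.
Month 6: interest $124.27; balance after payment $6,669.22.
Month 7: interest $109.49; balance after payment $5,753.70.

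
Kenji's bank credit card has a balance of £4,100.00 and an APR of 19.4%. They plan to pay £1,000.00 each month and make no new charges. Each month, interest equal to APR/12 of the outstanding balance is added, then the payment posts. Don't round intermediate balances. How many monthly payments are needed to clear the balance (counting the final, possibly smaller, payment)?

Monthly rate r = 19.4%/12 = 1.61667% = 0.0161667.
Recurrence: B ← B·(1+r) − £1,000.00.
Month 1: interest £66.28; balance after payment £3,166.28.
Month 2: interest £51.19; balance after payment £2,217.47.
Month 3: interest £35.85; balance after payment £1,253.32.
Month 4: interest £20.26; balance after payment £273.58.
Month 5: interest £4.42; balance after payment £0.00.

5 months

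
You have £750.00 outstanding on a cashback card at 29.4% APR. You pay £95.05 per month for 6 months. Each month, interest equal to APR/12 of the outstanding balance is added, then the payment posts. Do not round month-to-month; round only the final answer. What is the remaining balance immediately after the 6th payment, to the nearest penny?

Monthly rate r = 29.4%/12 = 2.45% = 0.0245.
Each month: B ← B·(1+r) − £95.05.
Month 1: interest £18.37; balance after payment £673.33.
Month 2: interest £16.50; balance after payment £594.77.
Month 3: interest £14.57; balance after payment £514.29.
Month 4: interest £12.60; balance after payment £431.84.
Month 5: interest £10.58; balance after payment £347.37.
Month 6: interest £8.51; balance after payment £260.83.

£260.83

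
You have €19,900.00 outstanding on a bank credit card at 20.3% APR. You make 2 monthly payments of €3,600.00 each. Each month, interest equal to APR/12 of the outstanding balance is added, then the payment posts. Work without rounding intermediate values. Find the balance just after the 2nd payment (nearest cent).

Monthly rate r = 20.3%/12 = 1.69167% = 0.0169167.
Each month: B ← B·(1+r) − €3,600.00.
Month 1: interest €336.64; balance after payment €16,636.64.
Month 2: interest €281.44; balance after payment €13,318.08.

€13,318.08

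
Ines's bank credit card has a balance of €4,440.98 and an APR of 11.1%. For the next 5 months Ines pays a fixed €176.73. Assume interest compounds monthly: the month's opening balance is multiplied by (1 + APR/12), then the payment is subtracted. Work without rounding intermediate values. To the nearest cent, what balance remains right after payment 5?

€3,750.06

Monthly rate r = 11.1%/12 = 0.925% = 0.00925.
Each month: B ← B·(1+r) − €176.73.
Month 1: interest €41.08; balance after payment €4,305.33.
Month 2: interest €39.82; balance after payment €4,168.42.
Month 3: interest €38.56; balance after payment €4,030.25.
Month 4: interest €37.28; balance after payment €3,890.80.
Month 5: interest €35.99; balance after payment €3,750.06.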